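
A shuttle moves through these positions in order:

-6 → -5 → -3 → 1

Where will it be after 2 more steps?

Step-to-step displacements: +1, +2, +4; each is 2× the previous.
step 4: 1 + 8 → 9
step 5: 9 + 16 → 25

25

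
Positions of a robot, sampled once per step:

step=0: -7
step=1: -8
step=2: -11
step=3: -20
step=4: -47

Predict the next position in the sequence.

The jumps are -1, -3, -9, -27 — a geometric progression with ratio 3.
step 5: -47 − 81 → -128

-128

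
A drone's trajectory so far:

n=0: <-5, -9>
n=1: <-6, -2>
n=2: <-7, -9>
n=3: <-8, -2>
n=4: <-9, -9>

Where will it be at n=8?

<-13, -9>

The first coordinate changes by -1 each step, so at step 8 it is -5 + 8·(-1) = -13.
The second coordinate repeats the cycle [-9, -2] with period 2; step 8 mod 2 = 0, giving -9.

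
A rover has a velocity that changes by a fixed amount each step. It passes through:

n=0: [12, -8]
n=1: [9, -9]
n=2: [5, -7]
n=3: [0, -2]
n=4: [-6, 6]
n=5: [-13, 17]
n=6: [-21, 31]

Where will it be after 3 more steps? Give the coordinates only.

Successive displacements: [-3, -1], [-4, +2], [-5, +5], [-6, +8], [-7, +11], [-8, +14] — each changes by [-1, +3].
step 7: [-21, 31] + [-9, +17] → [-30, 48]
step 8: [-30, 48] + [-10, +20] → [-40, 68]
step 9: [-40, 68] + [-11, +23] → [-51, 91]

[-51, 91]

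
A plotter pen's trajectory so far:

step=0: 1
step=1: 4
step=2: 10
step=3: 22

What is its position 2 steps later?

The jumps are +3, +6, +12 — a geometric progression with ratio 2.
step 4: 22 + 24 → 46
step 5: 46 + 48 → 94

94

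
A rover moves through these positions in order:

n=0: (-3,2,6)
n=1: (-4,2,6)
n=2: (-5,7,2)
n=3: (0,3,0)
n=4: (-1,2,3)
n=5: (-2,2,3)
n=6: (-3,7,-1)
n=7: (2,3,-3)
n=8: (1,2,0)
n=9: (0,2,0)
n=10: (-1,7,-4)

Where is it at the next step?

Differencing gives (-1,+0,+0), (-1,+5,-4), (+5,-4,-2), (-1,-1,+3), (-1,+0,+0), (-1,+5,-4), (+5,-4,-2), (-1,-1,+3), (-1,+0,+0), (-1,+5,-4). This is the pattern (-1,+0,+0), (-1,+5,-4), (+5,-4,-2), (-1,-1,+3) repeated.
step 11: apply (+5,-4,-2) → (4,3,-6)

(4,3,-6)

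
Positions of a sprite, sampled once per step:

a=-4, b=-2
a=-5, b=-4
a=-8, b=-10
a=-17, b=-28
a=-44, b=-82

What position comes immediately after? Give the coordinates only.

a=-125, b=-244

The jumps are (-1, -2), (-3, -6), (-9, -18), (-27, -54) — a geometric progression with ratio 3.
step 5: a=-44, b=-82 + (-81, -162) → a=-125, b=-244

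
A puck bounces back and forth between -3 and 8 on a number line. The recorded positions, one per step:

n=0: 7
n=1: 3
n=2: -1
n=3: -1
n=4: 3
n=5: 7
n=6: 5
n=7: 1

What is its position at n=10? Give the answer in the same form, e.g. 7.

The value travels 4 per step and bounces off the walls at -3 and 8.
  step 8: 1 → -3
  step 9: -3 → 1
  step 10: 1 → 5

5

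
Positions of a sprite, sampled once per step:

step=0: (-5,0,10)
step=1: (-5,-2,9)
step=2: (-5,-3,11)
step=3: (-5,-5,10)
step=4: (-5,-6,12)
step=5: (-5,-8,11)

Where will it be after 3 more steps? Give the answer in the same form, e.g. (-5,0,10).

(-5,-12,14)

Step-to-step displacements: (+0,-2,-1), (+0,-1,+2), (+0,-2,-1), (+0,-1,+2), (+0,-2,-1) — a repeating cycle of length 2.
step 6: apply (+0,-1,+2) → (-5,-9,13)
step 7: apply (+0,-2,-1) → (-5,-11,12)
step 8: apply (+0,-1,+2) → (-5,-12,14)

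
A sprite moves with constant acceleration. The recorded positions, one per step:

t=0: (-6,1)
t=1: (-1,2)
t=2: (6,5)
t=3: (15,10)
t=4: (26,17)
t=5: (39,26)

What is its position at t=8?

First differences are (+5,+1), (+7,+3), (+9,+5), (+11,+7), (+13,+9); their common second difference is (+2,+2) (constant acceleration).
step 6: (39,26) + (+15,+11) → (54,37)
step 7: (54,37) + (+17,+13) → (71,50)
step 8: (71,50) + (+19,+15) → (90,65)

(90,65)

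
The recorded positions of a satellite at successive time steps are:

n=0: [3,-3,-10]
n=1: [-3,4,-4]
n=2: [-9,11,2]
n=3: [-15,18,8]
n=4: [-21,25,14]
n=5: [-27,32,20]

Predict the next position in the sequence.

Constant displacement of [-6,+7,+6] per step.
step 6: [-27,32,20] + [-6,+7,+6] → [-33,39,26]

[-33,39,26]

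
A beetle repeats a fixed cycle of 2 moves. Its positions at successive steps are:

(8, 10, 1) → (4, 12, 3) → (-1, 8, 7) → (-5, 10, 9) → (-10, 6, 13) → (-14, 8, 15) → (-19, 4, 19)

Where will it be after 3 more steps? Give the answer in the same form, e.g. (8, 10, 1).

(-32, 4, 27)

The moves between consecutive positions are (-4, +2, +2), (-5, -4, +4), (-4, +2, +2), (-5, -4, +4), (-4, +2, +2), (-5, -4, +4); they repeat the 2-cycle [(-4, +2, +2), (-5, -4, +4)].
step 7: apply (-4, +2, +2) → (-23, 6, 21)
step 8: apply (-5, -4, +4) → (-28, 2, 25)
step 9: apply (-4, +2, +2) → (-32, 4, 27)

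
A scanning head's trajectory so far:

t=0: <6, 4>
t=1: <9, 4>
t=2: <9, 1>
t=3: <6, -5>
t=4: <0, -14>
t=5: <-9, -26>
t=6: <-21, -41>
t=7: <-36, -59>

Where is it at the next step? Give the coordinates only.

<-54, -80>

Successive displacements: <+3, +0>, <+0, -3>, <-3, -6>, <-6, -9>, <-9, -12>, <-12, -15>, <-15, -18> — each changes by <-3, -3>.
step 8: <-36, -59> + <-18, -21> → <-54, -80>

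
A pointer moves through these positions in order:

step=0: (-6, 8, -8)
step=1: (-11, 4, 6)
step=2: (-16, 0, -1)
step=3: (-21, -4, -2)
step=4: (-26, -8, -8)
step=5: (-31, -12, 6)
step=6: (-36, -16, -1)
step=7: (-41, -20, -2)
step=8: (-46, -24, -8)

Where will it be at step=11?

The first coordinate changes by -5 each step, so at step 11 it is -6 + 11·(-5) = -61.
The second coordinate changes by -4 each step, so at step 11 it is 8 + 11·(-4) = -36.
The third coordinate repeats the cycle [-8, 6, -1, -2] with period 4; step 11 mod 4 = 3, giving -2.

(-61, -36, -2)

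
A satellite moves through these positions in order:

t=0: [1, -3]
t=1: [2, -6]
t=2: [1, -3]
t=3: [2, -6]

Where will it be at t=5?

Consecutive displacements [+1, -3], [-1, +3], [+1, -3] scale by a factor of -1 each step.
step 4: [2, -6] + [-1, +3] → [1, -3]
step 5: [1, -3] + [+1, -3] → [2, -6]

[2, -6]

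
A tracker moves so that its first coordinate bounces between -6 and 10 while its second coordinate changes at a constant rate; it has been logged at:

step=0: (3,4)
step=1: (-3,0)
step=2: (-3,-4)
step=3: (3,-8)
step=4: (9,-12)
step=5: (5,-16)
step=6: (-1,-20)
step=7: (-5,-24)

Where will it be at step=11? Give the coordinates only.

(1,-40)

The first coordinate travels 6 per step and bounces off the walls at -6 and 10.
  step 8: -5 → 1
  step 9: 1 → 7
  step 10: 7 → 7
  step 11: 7 → 1
The second coordinate changes by -4 each step: at step 11 it is -40.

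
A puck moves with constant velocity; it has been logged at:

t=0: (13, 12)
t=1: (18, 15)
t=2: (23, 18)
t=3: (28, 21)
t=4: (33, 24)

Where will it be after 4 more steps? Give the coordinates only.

Each step adds (+5, +3) to the position.
step 5: (33, 24) + (+5, +3) → (38, 27)
step 6: (38, 27) + (+5, +3) → (43, 30)
step 7: (43, 30) + (+5, +3) → (48, 33)
step 8: (48, 33) + (+5, +3) → (53, 36)

(53, 36)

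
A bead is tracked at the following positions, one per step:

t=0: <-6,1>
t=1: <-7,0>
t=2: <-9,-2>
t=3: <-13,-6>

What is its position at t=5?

The jumps are <-1,-1>, <-2,-2>, <-4,-4> — a geometric progression with ratio 2.
step 4: <-13,-6> + <-8,-8> → <-21,-14>
step 5: <-21,-14> + <-16,-16> → <-37,-30>

<-37,-30>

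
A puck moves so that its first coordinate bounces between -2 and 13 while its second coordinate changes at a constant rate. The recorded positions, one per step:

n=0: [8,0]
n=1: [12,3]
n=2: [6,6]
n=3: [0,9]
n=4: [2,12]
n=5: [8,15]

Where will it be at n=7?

[6,21]

The first coordinate travels 6 per step and bounces off the walls at -2 and 13.
  step 6: 8 → 12
  step 7: 12 → 6
The second coordinate changes by +3 each step: at step 7 it is 21.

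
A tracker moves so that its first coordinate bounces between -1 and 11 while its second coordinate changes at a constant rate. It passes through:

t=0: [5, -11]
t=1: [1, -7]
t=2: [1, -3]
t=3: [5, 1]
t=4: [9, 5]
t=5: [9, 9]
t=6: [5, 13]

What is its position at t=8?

The first coordinate reflects between -1 and 11, moving 4 per step.
  step 7: 5 → 1
  step 8: 1 → 1
The second coordinate changes by +4 each step: at step 8 it is 21.

[1, 21]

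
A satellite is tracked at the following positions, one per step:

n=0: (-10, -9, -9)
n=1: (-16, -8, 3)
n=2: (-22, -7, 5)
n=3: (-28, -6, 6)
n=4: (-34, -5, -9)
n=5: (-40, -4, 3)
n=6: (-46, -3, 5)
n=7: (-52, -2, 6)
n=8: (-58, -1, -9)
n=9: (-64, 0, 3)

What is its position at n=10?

First: linear, -6 per step → -70 at step 10.
Second: linear, +1 per step → 1 at step 10.
Third: cycles through -9, 3, 5, 6 every 4 steps. Step 10 lands at position 2 of the cycle → 5.

(-70, 1, 5)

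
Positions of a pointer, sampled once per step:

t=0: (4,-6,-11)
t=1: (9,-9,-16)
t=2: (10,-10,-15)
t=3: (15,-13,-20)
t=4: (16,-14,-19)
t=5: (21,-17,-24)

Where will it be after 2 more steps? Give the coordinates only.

(27,-21,-28)

Step-to-step displacements: (+5,-3,-5), (+1,-1,+1), (+5,-3,-5), (+1,-1,+1), (+5,-3,-5) — a repeating cycle of length 2.
step 6: apply (+1,-1,+1) → (22,-18,-23)
step 7: apply (+5,-3,-5) → (27,-21,-28)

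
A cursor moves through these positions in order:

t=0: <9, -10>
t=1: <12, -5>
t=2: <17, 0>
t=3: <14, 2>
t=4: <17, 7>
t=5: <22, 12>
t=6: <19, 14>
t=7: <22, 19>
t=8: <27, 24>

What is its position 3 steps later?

<32, 36>

Differencing gives <+3, +5>, <+5, +5>, <-3, +2>, <+3, +5>, <+5, +5>, <-3, +2>, <+3, +5>, <+5, +5>. This is the pattern <+3, +5>, <+5, +5>, <-3, +2> repeated.
step 9: apply <-3, +2> → <24, 26>
step 10: apply <+3, +5> → <27, 31>
step 11: apply <+5, +5> → <32, 36>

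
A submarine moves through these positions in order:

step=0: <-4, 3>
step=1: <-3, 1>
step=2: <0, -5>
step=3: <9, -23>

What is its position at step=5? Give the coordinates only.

Consecutive displacements <+1, -2>, <+3, -6>, <+9, -18> scale by a factor of 3 each step.
step 4: <9, -23> + <+27, -54> → <36, -77>
step 5: <36, -77> + <+81, -162> → <117, -239>

<117, -239>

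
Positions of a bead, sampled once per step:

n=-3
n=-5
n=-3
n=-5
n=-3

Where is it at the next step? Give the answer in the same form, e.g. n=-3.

The jumps are -2, +2, -2, +2 — a geometric progression with ratio -1.
step 5: -3 − 2 → n=-5

n=-5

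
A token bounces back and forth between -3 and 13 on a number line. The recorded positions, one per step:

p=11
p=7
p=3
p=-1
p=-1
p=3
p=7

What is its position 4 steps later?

p=3

The value reflects between -3 and 13, moving 4 per step.
  step 7: 7 → 11
  step 8: 11 → 11
  step 9: 11 → 7
  step 10: 7 → 3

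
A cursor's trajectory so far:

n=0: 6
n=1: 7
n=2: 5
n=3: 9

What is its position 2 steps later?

The jumps are +1, -2, +4 — a geometric progression with ratio -2.
step 4: 9 − 8 → 1
step 5: 1 + 16 → 17

17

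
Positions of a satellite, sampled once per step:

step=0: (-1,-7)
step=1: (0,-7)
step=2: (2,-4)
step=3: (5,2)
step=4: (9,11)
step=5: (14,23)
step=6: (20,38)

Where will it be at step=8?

(35,77)

Successive displacements: (+1,+0), (+2,+3), (+3,+6), (+4,+9), (+5,+12), (+6,+15) — each changes by (+1,+3).
step 7: (20,38) + (+7,+18) → (27,56)
step 8: (27,56) + (+8,+21) → (35,77)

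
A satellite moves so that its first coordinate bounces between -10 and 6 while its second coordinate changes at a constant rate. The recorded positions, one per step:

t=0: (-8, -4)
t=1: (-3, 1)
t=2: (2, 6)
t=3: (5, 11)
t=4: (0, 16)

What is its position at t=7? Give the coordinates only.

The first coordinate travels 5 per step and bounces off the walls at -10 and 6.
  step 5: 0 → -5
  step 6: -5 → -10
  step 7: -10 → -5
The second coordinate changes by +5 each step: at step 7 it is 31.

(-5, 31)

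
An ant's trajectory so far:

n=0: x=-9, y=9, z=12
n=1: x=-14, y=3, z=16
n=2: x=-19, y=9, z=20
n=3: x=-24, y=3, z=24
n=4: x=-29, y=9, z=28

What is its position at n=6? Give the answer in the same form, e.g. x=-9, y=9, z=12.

The x coordinate changes by -5 each step, so at step 6 it is -9 + 6·(-5) = -39.
The y coordinate repeats the cycle [9, 3] with period 2; step 6 mod 2 = 0, giving 9.
The z coordinate changes by +4 each step, so at step 6 it is 12 + 6·(4) = 36.

x=-39, y=9, z=36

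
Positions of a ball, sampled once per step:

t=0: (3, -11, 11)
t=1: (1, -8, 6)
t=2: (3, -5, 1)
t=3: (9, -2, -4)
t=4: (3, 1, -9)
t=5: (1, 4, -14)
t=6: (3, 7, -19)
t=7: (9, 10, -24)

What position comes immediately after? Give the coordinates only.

The first coordinate repeats the cycle [3, 1, 3, 9] with period 4; step 8 mod 4 = 0, giving 3.
The second coordinate changes by +3 each step, so at step 8 it is -11 + 8·(3) = 13.
The third coordinate changes by -5 each step, so at step 8 it is 11 + 8·(-5) = -29.

(3, 13, -29)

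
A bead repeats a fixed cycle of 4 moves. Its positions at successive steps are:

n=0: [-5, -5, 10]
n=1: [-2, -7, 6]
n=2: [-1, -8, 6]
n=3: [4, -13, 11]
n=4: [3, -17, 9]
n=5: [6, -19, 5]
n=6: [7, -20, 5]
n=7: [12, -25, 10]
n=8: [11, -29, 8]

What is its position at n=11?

[20, -37, 9]

Differencing gives [+3, -2, -4], [+1, -1, +0], [+5, -5, +5], [-1, -4, -2], [+3, -2, -4], [+1, -1, +0], [+5, -5, +5], [-1, -4, -2]. This is the pattern [+3, -2, -4], [+1, -1, +0], [+5, -5, +5], [-1, -4, -2] repeated.
step 9: apply [+3, -2, -4] → [14, -31, 4]
step 10: apply [+1, -1, +0] → [15, -32, 4]
step 11: apply [+5, -5, +5] → [20, -37, 9]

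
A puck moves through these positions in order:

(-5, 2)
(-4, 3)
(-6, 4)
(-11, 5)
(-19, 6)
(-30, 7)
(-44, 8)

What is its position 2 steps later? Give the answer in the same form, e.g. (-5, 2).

(-81, 10)

Successive displacements: (+1, +1), (-2, +1), (-5, +1), (-8, +1), (-11, +1), (-14, +1) — each changes by (-3, +0).
step 7: (-44, 8) + (-17, +1) → (-61, 9)
step 8: (-61, 9) + (-20, +1) → (-81, 10)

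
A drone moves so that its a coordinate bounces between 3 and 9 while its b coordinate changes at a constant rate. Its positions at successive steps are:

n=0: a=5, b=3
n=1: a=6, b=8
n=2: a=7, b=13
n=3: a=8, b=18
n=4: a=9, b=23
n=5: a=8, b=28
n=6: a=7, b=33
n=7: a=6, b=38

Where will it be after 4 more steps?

a=4, b=58

The a coordinate travels 1 per step and bounces off the walls at 3 and 9.
  step 8: 6 → 5
  step 9: 5 → 4
  step 10: 4 → 3
  step 11: 3 → 4
The b coordinate changes by +5 each step: at step 11 it is 58.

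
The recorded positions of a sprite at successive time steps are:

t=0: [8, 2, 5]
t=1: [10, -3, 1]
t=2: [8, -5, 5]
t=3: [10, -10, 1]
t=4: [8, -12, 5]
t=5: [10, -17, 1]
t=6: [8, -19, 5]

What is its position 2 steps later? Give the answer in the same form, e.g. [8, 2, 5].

[8, -26, 5]

Differencing gives [+2, -5, -4], [-2, -2, +4], [+2, -5, -4], [-2, -2, +4], [+2, -5, -4], [-2, -2, +4]. This is the pattern [+2, -5, -4], [-2, -2, +4] repeated.
step 7: apply [+2, -5, -4] → [10, -24, 1]
step 8: apply [-2, -2, +4] → [8, -26, 5]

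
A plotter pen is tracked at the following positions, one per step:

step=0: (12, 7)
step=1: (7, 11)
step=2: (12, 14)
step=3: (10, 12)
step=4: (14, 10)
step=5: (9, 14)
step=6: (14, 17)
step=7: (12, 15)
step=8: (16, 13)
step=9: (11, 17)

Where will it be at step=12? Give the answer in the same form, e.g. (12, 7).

(18, 16)

Step-to-step displacements: (-5, +4), (+5, +3), (-2, -2), (+4, -2), (-5, +4), (+5, +3), (-2, -2), (+4, -2), (-5, +4) — a repeating cycle of length 4.
step 10: apply (+5, +3) → (16, 20)
step 11: apply (-2, -2) → (14, 18)
step 12: apply (+4, -2) → (18, 16)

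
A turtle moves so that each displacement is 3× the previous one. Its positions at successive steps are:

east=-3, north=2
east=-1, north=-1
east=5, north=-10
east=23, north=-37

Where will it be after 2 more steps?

east=239, north=-361

The jumps are (+2, -3), (+6, -9), (+18, -27) — a geometric progression with ratio 3.
step 4: east=23, north=-37 + (+54, -81) → east=77, north=-118
step 5: east=77, north=-118 + (+162, -243) → east=239, north=-361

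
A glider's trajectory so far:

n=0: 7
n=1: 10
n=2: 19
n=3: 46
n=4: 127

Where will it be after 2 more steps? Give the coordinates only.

1099

The jumps are +3, +9, +27, +81 — a geometric progression with ratio 3.
step 5: 127 + 243 → 370
step 6: 370 + 729 → 1099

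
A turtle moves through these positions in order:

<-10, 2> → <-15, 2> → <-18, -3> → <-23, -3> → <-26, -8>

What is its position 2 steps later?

<-34, -13>

The moves between consecutive positions are <-5, +0>, <-3, -5>, <-5, +0>, <-3, -5>; they repeat the 2-cycle [<-5, +0>, <-3, -5>].
step 5: apply <-5, +0> → <-31, -8>
step 6: apply <-3, -5> → <-34, -13>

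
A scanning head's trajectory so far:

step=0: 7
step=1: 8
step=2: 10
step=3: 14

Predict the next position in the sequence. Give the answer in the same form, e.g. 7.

22

The jumps are +1, +2, +4 — a geometric progression with ratio 2.
step 4: 14 + 8 → 22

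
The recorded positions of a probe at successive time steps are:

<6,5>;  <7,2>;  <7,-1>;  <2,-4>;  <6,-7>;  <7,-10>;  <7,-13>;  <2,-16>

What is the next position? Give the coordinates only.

<6,-19>

First: cycles through 6, 7, 7, 2 every 4 steps. Step 8 lands at position 0 of the cycle → 6.
Second: linear, -3 per step → -19 at step 8.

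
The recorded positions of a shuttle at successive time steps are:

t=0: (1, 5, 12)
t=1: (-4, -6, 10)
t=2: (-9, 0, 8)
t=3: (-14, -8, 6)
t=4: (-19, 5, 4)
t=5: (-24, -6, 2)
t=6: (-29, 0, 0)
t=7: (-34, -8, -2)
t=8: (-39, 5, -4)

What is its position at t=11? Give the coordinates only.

First: linear, -5 per step → -54 at step 11.
Second: cycles through 5, -6, 0, -8 every 4 steps. Step 11 lands at position 3 of the cycle → -8.
Third: linear, -2 per step → -10 at step 11.

(-54, -8, -10)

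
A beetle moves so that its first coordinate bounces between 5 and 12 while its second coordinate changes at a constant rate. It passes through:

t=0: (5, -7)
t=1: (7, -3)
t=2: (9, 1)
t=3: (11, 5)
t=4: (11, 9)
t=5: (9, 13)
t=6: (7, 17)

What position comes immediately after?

The first coordinate reflects between 5 and 12, moving 2 per step.
  step 7: 7 → 5
The second coordinate changes by +4 each step: at step 7 it is 21.

(5, 21)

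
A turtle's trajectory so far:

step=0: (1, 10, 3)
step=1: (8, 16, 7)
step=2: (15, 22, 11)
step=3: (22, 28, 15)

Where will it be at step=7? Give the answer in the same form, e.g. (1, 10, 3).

(50, 52, 31)

Each step adds (+7, +6, +4) to the position.
step 4: (22, 28, 15) + (+7, +6, +4) → (29, 34, 19)
step 5: (29, 34, 19) + (+7, +6, +4) → (36, 40, 23)
step 6: (36, 40, 23) + (+7, +6, +4) → (43, 46, 27)
step 7: (43, 46, 27) + (+7, +6, +4) → (50, 52, 31)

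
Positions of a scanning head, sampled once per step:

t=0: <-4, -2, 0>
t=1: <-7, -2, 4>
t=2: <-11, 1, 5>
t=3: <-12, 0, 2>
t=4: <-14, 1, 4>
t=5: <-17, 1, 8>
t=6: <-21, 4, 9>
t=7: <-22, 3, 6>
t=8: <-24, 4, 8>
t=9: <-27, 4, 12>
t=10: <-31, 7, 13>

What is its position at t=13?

The moves between consecutive positions are <-3, +0, +4>, <-4, +3, +1>, <-1, -1, -3>, <-2, +1, +2>, <-3, +0, +4>, <-4, +3, +1>, <-1, -1, -3>, <-2, +1, +2>, <-3, +0, +4>, <-4, +3, +1>; they repeat the 4-cycle [<-3, +0, +4>, <-4, +3, +1>, <-1, -1, -3>, <-2, +1, +2>].
step 11: apply <-1, -1, -3> → <-32, 6, 10>
step 12: apply <-2, +1, +2> → <-34, 7, 12>
step 13: apply <-3, +0, +4> → <-37, 7, 16>

<-37, 7, 16>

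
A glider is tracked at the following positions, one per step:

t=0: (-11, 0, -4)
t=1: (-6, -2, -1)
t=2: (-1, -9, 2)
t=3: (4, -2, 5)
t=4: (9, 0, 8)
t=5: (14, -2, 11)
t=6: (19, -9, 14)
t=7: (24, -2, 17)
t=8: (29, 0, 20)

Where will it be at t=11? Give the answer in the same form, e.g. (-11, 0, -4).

(44, -2, 29)

The first coordinate changes by +5 each step, so at step 11 it is -11 + 11·(5) = 44.
The second coordinate repeats the cycle [0, -2, -9, -2] with period 4; step 11 mod 4 = 3, giving -2.
The third coordinate changes by +3 each step, so at step 11 it is -4 + 11·(3) = 29.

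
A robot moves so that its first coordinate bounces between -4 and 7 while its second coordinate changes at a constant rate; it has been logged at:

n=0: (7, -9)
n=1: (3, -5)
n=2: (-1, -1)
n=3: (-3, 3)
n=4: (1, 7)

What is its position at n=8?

The first coordinate reflects between -4 and 7, moving 4 per step.
  step 5: 1 → 5
  step 6: 5 → 5
  step 7: 5 → 1
  step 8: 1 → -3
The second coordinate changes by +4 each step: at step 8 it is 23.

(-3, 23)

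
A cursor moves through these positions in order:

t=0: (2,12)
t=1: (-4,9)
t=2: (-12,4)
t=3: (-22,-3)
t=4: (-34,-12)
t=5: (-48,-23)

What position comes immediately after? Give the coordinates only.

(-64,-36)

Taking differences between consecutive positions: (-6,-3), (-8,-5), (-10,-7), (-12,-9), (-14,-11). These grow by (-2,-2) each step.
step 6: (-48,-23) + (-16,-13) → (-64,-36)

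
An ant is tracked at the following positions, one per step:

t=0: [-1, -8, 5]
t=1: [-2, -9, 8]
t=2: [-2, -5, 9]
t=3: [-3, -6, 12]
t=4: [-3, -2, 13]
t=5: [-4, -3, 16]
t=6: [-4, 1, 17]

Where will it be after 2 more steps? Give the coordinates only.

[-5, 4, 21]

The moves between consecutive positions are [-1, -1, +3], [+0, +4, +1], [-1, -1, +3], [+0, +4, +1], [-1, -1, +3], [+0, +4, +1]; they repeat the 2-cycle [[-1, -1, +3], [+0, +4, +1]].
step 7: apply [-1, -1, +3] → [-5, 0, 20]
step 8: apply [+0, +4, +1] → [-5, 4, 21]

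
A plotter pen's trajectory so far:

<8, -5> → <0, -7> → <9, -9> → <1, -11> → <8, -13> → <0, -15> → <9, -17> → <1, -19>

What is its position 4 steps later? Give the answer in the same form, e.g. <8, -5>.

First: cycles through 8, 0, 9, 1 every 4 steps. Step 11 lands at position 3 of the cycle → 1.
Second: linear, -2 per step → -27 at step 11.

<1, -27>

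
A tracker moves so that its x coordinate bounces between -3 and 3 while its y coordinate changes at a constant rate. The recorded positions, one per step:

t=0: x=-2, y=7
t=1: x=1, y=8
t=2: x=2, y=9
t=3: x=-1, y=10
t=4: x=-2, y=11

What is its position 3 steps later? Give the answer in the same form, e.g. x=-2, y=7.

x=-1, y=14

The x coordinate travels 3 per step and bounces off the walls at -3 and 3.
  step 5: -2 → 1
  step 6: 1 → 2
  step 7: 2 → -1
The y coordinate changes by +1 each step: at step 7 it is 14.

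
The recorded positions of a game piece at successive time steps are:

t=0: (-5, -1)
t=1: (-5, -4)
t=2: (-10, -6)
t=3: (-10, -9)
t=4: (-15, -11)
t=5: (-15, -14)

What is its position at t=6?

The moves between consecutive positions are (+0, -3), (-5, -2), (+0, -3), (-5, -2), (+0, -3); they repeat the 2-cycle [(+0, -3), (-5, -2)].
step 6: apply (-5, -2) → (-20, -16)

(-20, -16)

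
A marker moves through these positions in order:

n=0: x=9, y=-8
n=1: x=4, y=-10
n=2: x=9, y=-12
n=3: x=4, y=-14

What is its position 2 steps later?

X: cycles through 9, 4 every 2 steps. Step 5 lands at position 1 of the cycle → 4.
Y: linear, -2 per step → -18 at step 5.

x=4, y=-18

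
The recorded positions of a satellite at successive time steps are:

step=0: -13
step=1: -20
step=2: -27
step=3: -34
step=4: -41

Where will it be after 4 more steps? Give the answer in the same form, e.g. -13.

-69

Each step adds -7 to the position.
step 5: -41 − 7 → -48
step 6: -48 − 7 → -55
step 7: -55 − 7 → -62
step 8: -62 − 7 → -69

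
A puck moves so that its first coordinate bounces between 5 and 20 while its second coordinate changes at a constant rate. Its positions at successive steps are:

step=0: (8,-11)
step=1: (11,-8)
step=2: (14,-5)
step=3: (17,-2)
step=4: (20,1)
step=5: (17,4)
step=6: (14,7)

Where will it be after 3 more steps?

(5,16)

The first coordinate reflects between 5 and 20, moving 3 per step.
  step 7: 14 → 11
  step 8: 11 → 8
  step 9: 8 → 5
The second coordinate changes by +3 each step: at step 9 it is 16.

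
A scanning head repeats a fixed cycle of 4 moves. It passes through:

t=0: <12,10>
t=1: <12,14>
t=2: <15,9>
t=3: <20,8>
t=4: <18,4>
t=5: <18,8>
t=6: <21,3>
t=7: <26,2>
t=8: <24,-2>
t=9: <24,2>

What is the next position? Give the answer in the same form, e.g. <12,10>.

The moves between consecutive positions are <+0,+4>, <+3,-5>, <+5,-1>, <-2,-4>, <+0,+4>, <+3,-5>, <+5,-1>, <-2,-4>, <+0,+4>; they repeat the 4-cycle [<+0,+4>, <+3,-5>, <+5,-1>, <-2,-4>].
step 10: apply <+3,-5> → <27,-3>

<27,-3>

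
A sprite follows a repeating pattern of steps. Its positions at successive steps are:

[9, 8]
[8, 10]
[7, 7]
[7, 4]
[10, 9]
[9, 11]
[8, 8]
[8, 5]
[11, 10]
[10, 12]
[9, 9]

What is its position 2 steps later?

[12, 11]

Differencing gives [-1, +2], [-1, -3], [+0, -3], [+3, +5], [-1, +2], [-1, -3], [+0, -3], [+3, +5], [-1, +2], [-1, -3]. This is the pattern [-1, +2], [-1, -3], [+0, -3], [+3, +5] repeated.
step 11: apply [+0, -3] → [9, 6]
step 12: apply [+3, +5] → [12, 11]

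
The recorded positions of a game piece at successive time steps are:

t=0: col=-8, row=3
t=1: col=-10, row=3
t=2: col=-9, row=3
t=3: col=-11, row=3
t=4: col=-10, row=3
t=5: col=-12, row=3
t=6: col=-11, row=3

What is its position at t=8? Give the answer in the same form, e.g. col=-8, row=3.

col=-12, row=3

The moves between consecutive positions are (-2, +0), (+1, +0), (-2, +0), (+1, +0), (-2, +0), (+1, +0); they repeat the 2-cycle [(-2, +0), (+1, +0)].
step 7: apply (-2, +0) → col=-13, row=3
step 8: apply (+1, +0) → col=-12, row=3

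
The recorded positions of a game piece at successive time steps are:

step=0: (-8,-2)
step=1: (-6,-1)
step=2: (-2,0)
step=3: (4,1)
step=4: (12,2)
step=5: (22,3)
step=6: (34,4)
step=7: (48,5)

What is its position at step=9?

(82,7)

First differences are (+2,+1), (+4,+1), (+6,+1), (+8,+1), (+10,+1), (+12,+1), (+14,+1); their common second difference is (+2,+0) (constant acceleration).
step 8: (48,5) + (+16,+1) → (64,6)
step 9: (64,6) + (+18,+1) → (82,7)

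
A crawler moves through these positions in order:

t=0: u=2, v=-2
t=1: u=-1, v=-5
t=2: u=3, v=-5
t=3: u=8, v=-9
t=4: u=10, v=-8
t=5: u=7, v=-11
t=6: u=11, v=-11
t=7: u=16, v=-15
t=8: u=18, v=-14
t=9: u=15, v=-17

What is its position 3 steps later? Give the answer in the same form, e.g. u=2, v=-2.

u=26, v=-20

Step-to-step displacements: (-3, -3), (+4, +0), (+5, -4), (+2, +1), (-3, -3), (+4, +0), (+5, -4), (+2, +1), (-3, -3) — a repeating cycle of length 4.
step 10: apply (+4, +0) → u=19, v=-17
step 11: apply (+5, -4) → u=24, v=-21
step 12: apply (+2, +1) → u=26, v=-20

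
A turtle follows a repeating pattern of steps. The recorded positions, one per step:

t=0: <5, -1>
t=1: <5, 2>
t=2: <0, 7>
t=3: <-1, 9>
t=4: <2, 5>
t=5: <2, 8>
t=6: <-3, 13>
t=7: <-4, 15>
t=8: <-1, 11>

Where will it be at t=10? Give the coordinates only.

<-6, 19>

Differencing gives <+0, +3>, <-5, +5>, <-1, +2>, <+3, -4>, <+0, +3>, <-5, +5>, <-1, +2>, <+3, -4>. This is the pattern <+0, +3>, <-5, +5>, <-1, +2>, <+3, -4> repeated.
step 9: apply <+0, +3> → <-1, 14>
step 10: apply <-5, +5> → <-6, 19>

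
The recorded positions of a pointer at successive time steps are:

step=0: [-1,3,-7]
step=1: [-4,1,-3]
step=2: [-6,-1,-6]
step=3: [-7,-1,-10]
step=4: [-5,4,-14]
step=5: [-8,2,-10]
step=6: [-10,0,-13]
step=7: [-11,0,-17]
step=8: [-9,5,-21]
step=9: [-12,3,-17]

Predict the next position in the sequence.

[-14,1,-20]

Step-to-step displacements: [-3,-2,+4], [-2,-2,-3], [-1,+0,-4], [+2,+5,-4], [-3,-2,+4], [-2,-2,-3], [-1,+0,-4], [+2,+5,-4], [-3,-2,+4] — a repeating cycle of length 4.
step 10: apply [-2,-2,-3] → [-14,1,-20]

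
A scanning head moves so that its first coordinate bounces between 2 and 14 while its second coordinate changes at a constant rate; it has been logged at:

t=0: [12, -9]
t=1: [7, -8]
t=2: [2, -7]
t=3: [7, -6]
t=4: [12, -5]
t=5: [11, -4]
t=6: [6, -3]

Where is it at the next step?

The first coordinate reflects between 2 and 14, moving 5 per step.
  step 7: 6 → 3
The second coordinate changes by +1 each step: at step 7 it is -2.

[3, -2]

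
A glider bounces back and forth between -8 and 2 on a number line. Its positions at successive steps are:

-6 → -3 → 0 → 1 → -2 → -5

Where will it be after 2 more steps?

-5

The value travels 3 per step and bounces off the walls at -8 and 2.
  step 6: -5 → -8
  step 7: -8 → -5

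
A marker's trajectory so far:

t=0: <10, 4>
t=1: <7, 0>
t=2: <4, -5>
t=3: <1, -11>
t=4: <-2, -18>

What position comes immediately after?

<-5, -26>

Taking differences between consecutive positions: <-3, -4>, <-3, -5>, <-3, -6>, <-3, -7>. These grow by <+0, -1> each step.
step 5: <-2, -18> + <-3, -8> → <-5, -26>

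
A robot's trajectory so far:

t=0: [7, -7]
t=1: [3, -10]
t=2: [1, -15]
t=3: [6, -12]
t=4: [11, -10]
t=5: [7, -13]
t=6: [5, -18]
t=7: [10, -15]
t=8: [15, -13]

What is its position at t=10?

[9, -21]

Differencing gives [-4, -3], [-2, -5], [+5, +3], [+5, +2], [-4, -3], [-2, -5], [+5, +3], [+5, +2]. This is the pattern [-4, -3], [-2, -5], [+5, +3], [+5, +2] repeated.
step 9: apply [-4, -3] → [11, -16]
step 10: apply [-2, -5] → [9, -21]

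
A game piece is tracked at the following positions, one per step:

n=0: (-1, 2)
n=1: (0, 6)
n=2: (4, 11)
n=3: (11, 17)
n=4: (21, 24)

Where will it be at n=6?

First differences are (+1, +4), (+4, +5), (+7, +6), (+10, +7); their common second difference is (+3, +1) (constant acceleration).
step 5: (21, 24) + (+13, +8) → (34, 32)
step 6: (34, 32) + (+16, +9) → (50, 41)

(50, 41)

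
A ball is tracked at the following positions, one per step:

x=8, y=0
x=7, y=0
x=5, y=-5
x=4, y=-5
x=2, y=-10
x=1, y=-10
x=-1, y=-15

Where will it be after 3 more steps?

x=-5, y=-20

Differencing gives (-1,+0), (-2,-5), (-1,+0), (-2,-5), (-1,+0), (-2,-5). This is the pattern (-1,+0), (-2,-5) repeated.
step 7: apply (-1,+0) → x=-2, y=-15
step 8: apply (-2,-5) → x=-4, y=-20
step 9: apply (-1,+0) → x=-5, y=-20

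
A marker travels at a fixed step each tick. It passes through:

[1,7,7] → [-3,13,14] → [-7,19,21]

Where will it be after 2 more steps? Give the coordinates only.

Constant displacement of [-4,+6,+7] per step.
step 3: [-7,19,21] + [-4,+6,+7] → [-11,25,28]
step 4: [-11,25,28] + [-4,+6,+7] → [-15,31,35]

[-15,31,35]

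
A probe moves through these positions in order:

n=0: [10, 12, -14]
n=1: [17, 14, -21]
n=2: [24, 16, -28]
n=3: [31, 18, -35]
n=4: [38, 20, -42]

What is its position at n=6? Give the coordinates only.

The position changes by [+7, +2, -7] every step.
step 5: [38, 20, -42] + [+7, +2, -7] → [45, 22, -49]
step 6: [45, 22, -49] + [+7, +2, -7] → [52, 24, -56]

[52, 24, -56]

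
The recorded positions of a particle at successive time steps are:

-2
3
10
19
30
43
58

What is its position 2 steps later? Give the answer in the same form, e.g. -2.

94

First differences are +5, +7, +9, +11, +13, +15; their common second difference is +2 (constant acceleration).
step 7: 58 + 17 → 75
step 8: 75 + 19 → 94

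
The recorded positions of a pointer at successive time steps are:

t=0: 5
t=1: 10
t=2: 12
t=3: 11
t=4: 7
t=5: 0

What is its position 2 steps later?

First differences are +5, +2, -1, -4, -7; their common second difference is -3 (constant acceleration).
step 6: 0 − 10 → -10
step 7: -10 − 13 → -23

-23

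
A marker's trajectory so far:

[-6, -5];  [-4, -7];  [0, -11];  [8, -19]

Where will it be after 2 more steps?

[56, -67]

The jumps are [+2, -2], [+4, -4], [+8, -8] — a geometric progression with ratio 2.
step 4: [8, -19] + [+16, -16] → [24, -35]
step 5: [24, -35] + [+32, -32] → [56, -67]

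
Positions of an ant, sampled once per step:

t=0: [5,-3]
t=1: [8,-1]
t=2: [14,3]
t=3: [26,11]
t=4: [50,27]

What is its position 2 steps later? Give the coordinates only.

[194,123]

Step-to-step displacements: [+3,+2], [+6,+4], [+12,+8], [+24,+16]; each is 2× the previous.
step 5: [50,27] + [+48,+32] → [98,59]
step 6: [98,59] + [+96,+64] → [194,123]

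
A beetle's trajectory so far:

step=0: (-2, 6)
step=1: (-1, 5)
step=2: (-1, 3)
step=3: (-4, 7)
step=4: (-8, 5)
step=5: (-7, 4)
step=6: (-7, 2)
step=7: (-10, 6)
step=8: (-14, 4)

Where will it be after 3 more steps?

(-16, 5)

Step-to-step displacements: (+1, -1), (+0, -2), (-3, +4), (-4, -2), (+1, -1), (+0, -2), (-3, +4), (-4, -2) — a repeating cycle of length 4.
step 9: apply (+1, -1) → (-13, 3)
step 10: apply (+0, -2) → (-13, 1)
step 11: apply (-3, +4) → (-16, 5)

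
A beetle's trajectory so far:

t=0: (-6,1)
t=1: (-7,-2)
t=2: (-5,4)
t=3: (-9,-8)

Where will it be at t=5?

(-17,-32)

The jumps are (-1,-3), (+2,+6), (-4,-12) — a geometric progression with ratio -2.
step 4: (-9,-8) + (+8,+24) → (-1,16)
step 5: (-1,16) + (-16,-48) → (-17,-32)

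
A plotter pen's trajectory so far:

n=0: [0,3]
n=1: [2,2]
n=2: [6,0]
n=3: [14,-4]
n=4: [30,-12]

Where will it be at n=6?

[126,-60]

Step-to-step displacements: [+2,-1], [+4,-2], [+8,-4], [+16,-8]; each is 2× the previous.
step 5: [30,-12] + [+32,-16] → [62,-28]
step 6: [62,-28] + [+64,-32] → [126,-60]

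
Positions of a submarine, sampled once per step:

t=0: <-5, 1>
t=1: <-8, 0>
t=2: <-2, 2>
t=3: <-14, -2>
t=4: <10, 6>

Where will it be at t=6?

The jumps are <-3, -1>, <+6, +2>, <-12, -4>, <+24, +8> — a geometric progression with ratio -2.
step 5: <10, 6> + <-48, -16> → <-38, -10>
step 6: <-38, -10> + <+96, +32> → <58, 22>

<58, 22>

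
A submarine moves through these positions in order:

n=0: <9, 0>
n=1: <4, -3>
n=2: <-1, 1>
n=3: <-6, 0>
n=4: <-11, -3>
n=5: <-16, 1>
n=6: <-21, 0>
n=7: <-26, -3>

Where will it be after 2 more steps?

<-36, 0>

The first coordinate changes by -5 each step, so at step 9 it is 9 + 9·(-5) = -36.
The second coordinate repeats the cycle [0, -3, 1] with period 3; step 9 mod 3 = 0, giving 0.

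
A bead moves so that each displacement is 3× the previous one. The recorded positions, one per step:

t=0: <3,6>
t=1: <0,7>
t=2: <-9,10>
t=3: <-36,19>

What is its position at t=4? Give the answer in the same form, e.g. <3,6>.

<-117,46>

The jumps are <-3,+1>, <-9,+3>, <-27,+9> — a geometric progression with ratio 3.
step 4: <-36,19> + <-81,+27> → <-117,46>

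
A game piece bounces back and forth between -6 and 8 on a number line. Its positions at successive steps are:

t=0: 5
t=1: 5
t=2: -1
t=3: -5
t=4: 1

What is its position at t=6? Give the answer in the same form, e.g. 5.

The value reflects between -6 and 8, moving 6 per step.
  step 5: 1 → 7
  step 6: 7 → 3

3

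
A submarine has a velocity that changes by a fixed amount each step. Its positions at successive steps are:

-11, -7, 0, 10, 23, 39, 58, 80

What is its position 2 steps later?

Taking differences between consecutive positions: +4, +7, +10, +13, +16, +19, +22. These grow by +3 each step.
step 8: 80 + 25 → 105
step 9: 105 + 28 → 133

133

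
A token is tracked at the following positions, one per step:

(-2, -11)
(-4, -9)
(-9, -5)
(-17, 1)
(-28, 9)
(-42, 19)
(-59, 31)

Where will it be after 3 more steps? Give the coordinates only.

First differences are (-2, +2), (-5, +4), (-8, +6), (-11, +8), (-14, +10), (-17, +12); their common second difference is (-3, +2) (constant acceleration).
step 7: (-59, 31) + (-20, +14) → (-79, 45)
step 8: (-79, 45) + (-23, +16) → (-102, 61)
step 9: (-102, 61) + (-26, +18) → (-128, 79)

(-128, 79)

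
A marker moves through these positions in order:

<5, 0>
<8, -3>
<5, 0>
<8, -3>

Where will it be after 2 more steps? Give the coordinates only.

The jumps are <+3, -3>, <-3, +3>, <+3, -3> — a geometric progression with ratio -1.
step 4: <8, -3> + <-3, +3> → <5, 0>
step 5: <5, 0> + <+3, -3> → <8, -3>

<8, -3>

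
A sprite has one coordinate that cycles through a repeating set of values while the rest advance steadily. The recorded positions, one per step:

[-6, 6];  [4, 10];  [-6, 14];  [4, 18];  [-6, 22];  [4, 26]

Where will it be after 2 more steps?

The first coordinate repeats the cycle [-6, 4] with period 2; step 7 mod 2 = 1, giving 4.
The second coordinate changes by +4 each step, so at step 7 it is 6 + 7·(4) = 34.

[4, 34]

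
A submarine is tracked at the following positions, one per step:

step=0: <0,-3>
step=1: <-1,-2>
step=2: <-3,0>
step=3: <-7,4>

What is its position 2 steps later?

<-31,28>

The jumps are <-1,+1>, <-2,+2>, <-4,+4> — a geometric progression with ratio 2.
step 4: <-7,4> + <-8,+8> → <-15,12>
step 5: <-15,12> + <-16,+16> → <-31,28>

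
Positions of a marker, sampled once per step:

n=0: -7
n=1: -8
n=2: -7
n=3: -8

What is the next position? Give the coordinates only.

Step-to-step displacements: -1, +1, -1; each is -1× the previous.
step 4: -8 + 1 → -7

-7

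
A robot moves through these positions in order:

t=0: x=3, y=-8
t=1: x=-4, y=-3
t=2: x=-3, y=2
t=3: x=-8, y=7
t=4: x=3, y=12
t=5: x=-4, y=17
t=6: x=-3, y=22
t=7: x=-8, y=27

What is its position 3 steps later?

x=-3, y=42

The x coordinate repeats the cycle [3, -4, -3, -8] with period 4; step 10 mod 4 = 2, giving -3.
The y coordinate changes by +5 each step, so at step 10 it is -8 + 10·(5) = 42.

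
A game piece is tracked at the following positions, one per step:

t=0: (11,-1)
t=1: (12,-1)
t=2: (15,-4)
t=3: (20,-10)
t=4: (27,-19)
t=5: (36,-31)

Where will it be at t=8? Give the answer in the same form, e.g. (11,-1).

First differences are (+1,+0), (+3,-3), (+5,-6), (+7,-9), (+9,-12); their common second difference is (+2,-3) (constant acceleration).
step 6: (36,-31) + (+11,-15) → (47,-46)
step 7: (47,-46) + (+13,-18) → (60,-64)
step 8: (60,-64) + (+15,-21) → (75,-85)

(75,-85)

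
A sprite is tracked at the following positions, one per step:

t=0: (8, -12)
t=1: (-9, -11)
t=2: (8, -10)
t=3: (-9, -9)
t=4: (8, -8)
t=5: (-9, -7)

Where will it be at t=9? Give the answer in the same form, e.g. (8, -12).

First: cycles through 8, -9 every 2 steps. Step 9 lands at position 1 of the cycle → -9.
Second: linear, +1 per step → -3 at step 9.

(-9, -3)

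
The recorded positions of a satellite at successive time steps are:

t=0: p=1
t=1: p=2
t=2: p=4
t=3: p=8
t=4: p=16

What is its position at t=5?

The jumps are +1, +2, +4, +8 — a geometric progression with ratio 2.
step 5: 16 + 16 → p=32

p=32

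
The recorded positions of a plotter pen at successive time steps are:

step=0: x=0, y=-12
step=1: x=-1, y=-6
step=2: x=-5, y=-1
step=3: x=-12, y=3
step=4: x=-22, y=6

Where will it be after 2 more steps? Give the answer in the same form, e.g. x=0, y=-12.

First differences are (-1, +6), (-4, +5), (-7, +4), (-10, +3); their common second difference is (-3, -1) (constant acceleration).
step 5: x=-22, y=6 + (-13, +2) → x=-35, y=8
step 6: x=-35, y=8 + (-16, +1) → x=-51, y=9

x=-51, y=9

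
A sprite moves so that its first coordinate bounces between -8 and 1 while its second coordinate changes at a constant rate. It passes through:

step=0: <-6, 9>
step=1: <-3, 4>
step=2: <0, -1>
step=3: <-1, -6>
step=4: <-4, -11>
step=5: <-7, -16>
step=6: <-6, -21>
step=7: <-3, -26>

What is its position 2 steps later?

<-1, -36>

The first coordinate travels 3 per step and bounces off the walls at -8 and 1.
  step 8: -3 → 0
  step 9: 0 → -1
The second coordinate changes by -5 each step: at step 9 it is -36.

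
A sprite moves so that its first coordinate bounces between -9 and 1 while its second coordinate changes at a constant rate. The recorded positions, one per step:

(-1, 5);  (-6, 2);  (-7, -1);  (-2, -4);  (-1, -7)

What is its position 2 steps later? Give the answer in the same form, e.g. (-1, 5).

The first coordinate travels 5 per step and bounces off the walls at -9 and 1.
  step 5: -1 → -6
  step 6: -6 → -7
The second coordinate changes by -3 each step: at step 6 it is -13.

(-7, -13)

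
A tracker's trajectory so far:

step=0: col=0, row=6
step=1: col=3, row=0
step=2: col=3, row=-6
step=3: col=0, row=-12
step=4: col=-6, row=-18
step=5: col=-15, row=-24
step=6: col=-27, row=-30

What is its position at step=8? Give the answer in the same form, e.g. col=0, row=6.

col=-60, row=-42

Successive displacements: (+3,-6), (+0,-6), (-3,-6), (-6,-6), (-9,-6), (-12,-6) — each changes by (-3,+0).
step 7: col=-27, row=-30 + (-15,-6) → col=-42, row=-36
step 8: col=-42, row=-36 + (-18,-6) → col=-60, row=-42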